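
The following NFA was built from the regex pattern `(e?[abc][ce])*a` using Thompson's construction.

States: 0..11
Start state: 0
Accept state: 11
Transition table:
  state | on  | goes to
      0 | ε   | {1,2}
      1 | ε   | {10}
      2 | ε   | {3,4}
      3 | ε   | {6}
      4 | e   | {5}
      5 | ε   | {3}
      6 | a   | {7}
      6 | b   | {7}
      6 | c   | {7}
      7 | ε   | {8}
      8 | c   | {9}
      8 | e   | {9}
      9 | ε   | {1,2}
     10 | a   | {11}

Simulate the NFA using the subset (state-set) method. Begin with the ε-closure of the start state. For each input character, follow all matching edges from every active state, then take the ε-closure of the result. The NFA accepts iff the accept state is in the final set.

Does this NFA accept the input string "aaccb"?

start: ε-closure({0}) = {0,1,2,3,4,6,10}
'a' @ 1: {7,8,11}  [accepting]
'a' @ 2: {}  — state set empty
rest 'ccb' ignored (set empty)
final: {}; accept 11 not in set

Answer: REJECT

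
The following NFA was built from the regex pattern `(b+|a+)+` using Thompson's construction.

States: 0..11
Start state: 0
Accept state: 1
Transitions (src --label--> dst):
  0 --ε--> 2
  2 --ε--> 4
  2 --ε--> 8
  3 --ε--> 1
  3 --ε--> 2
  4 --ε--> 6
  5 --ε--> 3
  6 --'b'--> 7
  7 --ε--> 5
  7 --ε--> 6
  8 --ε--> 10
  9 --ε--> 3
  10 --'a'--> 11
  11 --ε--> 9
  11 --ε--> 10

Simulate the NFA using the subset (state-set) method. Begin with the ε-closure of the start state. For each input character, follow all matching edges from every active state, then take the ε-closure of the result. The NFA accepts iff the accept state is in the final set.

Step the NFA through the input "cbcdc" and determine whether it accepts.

Answer: REJECT

Trace:
start: ε-closure({0}) = {0,2,4,6,8,10}
'c' @ 1: {}  — no active states
rest 'bcdc' ignored (set empty)
after full input: {}  (accept=1 not in)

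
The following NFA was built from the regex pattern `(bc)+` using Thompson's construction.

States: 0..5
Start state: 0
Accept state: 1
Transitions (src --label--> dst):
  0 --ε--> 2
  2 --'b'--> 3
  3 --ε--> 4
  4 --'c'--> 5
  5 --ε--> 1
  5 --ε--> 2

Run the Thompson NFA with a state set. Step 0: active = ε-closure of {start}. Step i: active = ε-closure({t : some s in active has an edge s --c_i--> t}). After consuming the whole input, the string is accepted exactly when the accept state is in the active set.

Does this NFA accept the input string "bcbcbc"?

S₀ = ε-closure({0}) = {0,2}
'b' @ 1: {3,4}
'c' @ 2: {1,2,5}  (accept∈set)
'b' @ 3: {3,4}
'c' @ 4: {1,2,5}  (accept∈set)
'b' @ 5: {3,4}
'c' @ 6: {1,2,5}  (accept∈set)
final: {1,2,5}; accept 1 in set

Answer: ACCEPT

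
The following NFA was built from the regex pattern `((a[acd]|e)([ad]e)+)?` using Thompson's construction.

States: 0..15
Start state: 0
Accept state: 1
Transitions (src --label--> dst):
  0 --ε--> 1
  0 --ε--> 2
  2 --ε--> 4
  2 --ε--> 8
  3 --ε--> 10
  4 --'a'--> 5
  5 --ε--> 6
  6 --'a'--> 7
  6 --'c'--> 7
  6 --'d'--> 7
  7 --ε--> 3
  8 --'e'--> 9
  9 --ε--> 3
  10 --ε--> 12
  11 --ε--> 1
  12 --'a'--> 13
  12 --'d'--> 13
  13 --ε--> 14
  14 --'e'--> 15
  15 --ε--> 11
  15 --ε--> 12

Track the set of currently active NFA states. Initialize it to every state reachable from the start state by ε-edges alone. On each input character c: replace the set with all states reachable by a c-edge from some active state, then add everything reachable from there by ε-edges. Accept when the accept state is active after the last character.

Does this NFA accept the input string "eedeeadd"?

Answer: REJECT

Derivation:
initial (ε-close {0}): {0,1,2,4,8}
'e' @ 1: {3,9,10,12}
'e' @ 2: {}  — no active states
rest 'deeadd' ignored (set empty)
final: {}; accept 1 not in set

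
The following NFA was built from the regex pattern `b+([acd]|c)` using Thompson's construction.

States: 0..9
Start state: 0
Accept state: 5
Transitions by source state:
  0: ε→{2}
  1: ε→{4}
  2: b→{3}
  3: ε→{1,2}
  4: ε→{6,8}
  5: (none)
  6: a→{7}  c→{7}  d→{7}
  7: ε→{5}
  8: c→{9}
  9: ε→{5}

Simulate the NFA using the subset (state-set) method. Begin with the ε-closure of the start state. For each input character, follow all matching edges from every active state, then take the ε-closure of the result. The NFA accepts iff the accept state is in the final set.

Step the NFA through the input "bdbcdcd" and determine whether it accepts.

Answer: REJECT

Trace:
start: ε-closure({0}) = {0,2}
'b' @ 1: {1,2,3,4,6,8}
'd' @ 2: {5,7}  [accepting]
'b' @ 3: {}  — state set empty
rest 'cdcd' ignored (set empty)
after full input: {}  (accept=5 not in)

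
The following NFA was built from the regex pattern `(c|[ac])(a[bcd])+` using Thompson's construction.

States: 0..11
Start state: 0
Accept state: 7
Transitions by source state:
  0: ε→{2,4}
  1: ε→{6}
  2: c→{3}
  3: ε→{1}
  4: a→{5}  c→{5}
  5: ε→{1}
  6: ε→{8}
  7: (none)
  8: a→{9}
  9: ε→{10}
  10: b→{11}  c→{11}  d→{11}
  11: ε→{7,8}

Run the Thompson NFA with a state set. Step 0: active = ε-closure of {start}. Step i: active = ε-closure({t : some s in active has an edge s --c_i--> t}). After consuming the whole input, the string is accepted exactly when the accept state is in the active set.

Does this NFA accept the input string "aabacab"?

Answer: ACCEPT

Steps:
initial (ε-close {0}): {0,2,4}
'a' @ 1: {1,5,6,8}
'a' @ 2: {9,10}
'b' @ 3: {7,8,11}  ✓accept
'a' @ 4: {9,10}
'c' @ 5: {7,8,11}  ✓accept
'a' @ 6: {9,10}
'b' @ 7: {7,8,11}  ✓accept
final: {7,8,11}; accept 7 in set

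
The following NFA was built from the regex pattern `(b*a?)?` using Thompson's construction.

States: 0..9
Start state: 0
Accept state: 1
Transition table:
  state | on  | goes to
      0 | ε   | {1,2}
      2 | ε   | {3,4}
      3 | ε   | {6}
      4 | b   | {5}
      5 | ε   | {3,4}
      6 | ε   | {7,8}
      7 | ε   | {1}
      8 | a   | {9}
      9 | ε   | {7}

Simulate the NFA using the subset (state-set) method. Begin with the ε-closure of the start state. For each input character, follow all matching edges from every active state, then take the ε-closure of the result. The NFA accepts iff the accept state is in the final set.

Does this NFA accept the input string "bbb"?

start: ε-closure({0}) = {0,1,2,3,4,6,7,8}
'b' @ 1: {1,3,4,5,6,7,8}  (accept∈set)
'b' @ 2: {1,3,4,5,6,7,8}  (accept∈set)
'b' @ 3: {1,3,4,5,6,7,8}  (accept∈set)
after full input: {1,3,4,5,6,7,8}  (accept=1 in)

Answer: ACCEPT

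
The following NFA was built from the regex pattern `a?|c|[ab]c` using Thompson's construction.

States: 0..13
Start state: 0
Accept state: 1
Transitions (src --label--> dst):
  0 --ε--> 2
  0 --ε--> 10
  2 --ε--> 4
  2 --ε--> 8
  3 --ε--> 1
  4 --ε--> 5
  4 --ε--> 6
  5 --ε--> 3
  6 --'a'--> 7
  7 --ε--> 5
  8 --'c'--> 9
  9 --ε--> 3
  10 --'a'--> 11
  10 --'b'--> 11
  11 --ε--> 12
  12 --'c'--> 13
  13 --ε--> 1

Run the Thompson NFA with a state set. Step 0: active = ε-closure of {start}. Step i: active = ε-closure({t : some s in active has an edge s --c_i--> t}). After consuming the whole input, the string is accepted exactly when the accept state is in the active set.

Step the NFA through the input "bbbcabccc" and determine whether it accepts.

initial (ε-close {0}): {0,1,2,3,4,5,6,8,10}
'b' @ 1: {11,12}
'b' @ 2: {}  — no active states
rest 'bcabccc' ignored (set empty)
final: {}; accept 1 not in set

Answer: REJECT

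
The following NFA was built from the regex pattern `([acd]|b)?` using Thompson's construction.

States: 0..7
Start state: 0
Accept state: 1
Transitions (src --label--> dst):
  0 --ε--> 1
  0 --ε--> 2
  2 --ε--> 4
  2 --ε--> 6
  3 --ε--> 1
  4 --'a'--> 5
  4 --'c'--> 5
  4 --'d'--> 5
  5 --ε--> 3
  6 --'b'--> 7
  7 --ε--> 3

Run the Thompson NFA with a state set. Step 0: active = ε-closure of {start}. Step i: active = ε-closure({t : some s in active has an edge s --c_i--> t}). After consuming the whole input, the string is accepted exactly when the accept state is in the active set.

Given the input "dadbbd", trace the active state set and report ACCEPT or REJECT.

start: ε-closure({0}) = {0,1,2,4,6}
'd' @ 1: {1,3,5}  (accept∈set)
'a' @ 2: {}  — dead — no transitions
rest 'dbbd' ignored (set empty)
end set {} — state 1 not in

Answer: REJECT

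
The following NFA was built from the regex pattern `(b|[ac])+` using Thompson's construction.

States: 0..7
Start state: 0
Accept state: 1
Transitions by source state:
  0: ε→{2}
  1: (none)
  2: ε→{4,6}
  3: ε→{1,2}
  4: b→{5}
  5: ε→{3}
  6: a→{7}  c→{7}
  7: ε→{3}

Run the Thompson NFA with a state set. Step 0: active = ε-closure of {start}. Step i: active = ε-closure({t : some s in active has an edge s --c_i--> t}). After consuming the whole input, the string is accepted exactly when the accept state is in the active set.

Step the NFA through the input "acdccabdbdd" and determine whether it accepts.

Answer: REJECT

Steps:
start: ε-closure({0}) = {0,2,4,6}
'a' @ 1: {1,2,3,4,6,7}  (accept∈set)
'c' @ 2: {1,2,3,4,6,7}  (accept∈set)
'd' @ 3: {}  — no active states
rest 'ccabdbdd' ignored (set empty)
after full input: {}  (accept=1 not in)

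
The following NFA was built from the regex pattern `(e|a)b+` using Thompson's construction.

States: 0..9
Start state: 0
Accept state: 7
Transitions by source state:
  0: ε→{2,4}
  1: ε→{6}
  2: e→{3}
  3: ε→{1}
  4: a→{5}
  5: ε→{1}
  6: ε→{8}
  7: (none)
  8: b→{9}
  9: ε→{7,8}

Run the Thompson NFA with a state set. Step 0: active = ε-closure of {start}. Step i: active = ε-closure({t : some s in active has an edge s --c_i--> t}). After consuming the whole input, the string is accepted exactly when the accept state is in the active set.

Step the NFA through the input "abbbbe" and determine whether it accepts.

start: ε-closure({0}) = {0,2,4}
'a' @ 1: {1,5,6,8}
'b' @ 2: {7,8,9}  ✓accept
'b' @ 3: {7,8,9}  ✓accept
'b' @ 4: {7,8,9}  ✓accept
'b' @ 5: {7,8,9}  ✓accept
'e' @ 6: {}  — state set empty
after full input: {}  (accept=7 not in)

Answer: REJECT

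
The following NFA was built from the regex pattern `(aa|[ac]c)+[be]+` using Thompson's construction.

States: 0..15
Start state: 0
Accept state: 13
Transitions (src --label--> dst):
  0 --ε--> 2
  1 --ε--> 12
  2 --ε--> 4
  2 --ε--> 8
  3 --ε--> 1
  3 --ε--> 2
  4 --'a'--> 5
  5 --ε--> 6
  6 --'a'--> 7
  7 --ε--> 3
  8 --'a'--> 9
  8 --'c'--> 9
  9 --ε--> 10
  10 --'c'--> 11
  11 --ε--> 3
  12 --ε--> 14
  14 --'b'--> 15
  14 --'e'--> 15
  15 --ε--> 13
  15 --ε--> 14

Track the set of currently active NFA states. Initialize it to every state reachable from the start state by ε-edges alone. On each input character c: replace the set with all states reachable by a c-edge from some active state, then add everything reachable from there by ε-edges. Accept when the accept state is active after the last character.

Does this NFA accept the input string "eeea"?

Answer: REJECT

Steps:
S₀ = ε-closure({0}) = {0,2,4,8}
'e' @ 1: {}  — dead — no transitions
rest 'eea' ignored (set empty)
end set {} — state 13 not in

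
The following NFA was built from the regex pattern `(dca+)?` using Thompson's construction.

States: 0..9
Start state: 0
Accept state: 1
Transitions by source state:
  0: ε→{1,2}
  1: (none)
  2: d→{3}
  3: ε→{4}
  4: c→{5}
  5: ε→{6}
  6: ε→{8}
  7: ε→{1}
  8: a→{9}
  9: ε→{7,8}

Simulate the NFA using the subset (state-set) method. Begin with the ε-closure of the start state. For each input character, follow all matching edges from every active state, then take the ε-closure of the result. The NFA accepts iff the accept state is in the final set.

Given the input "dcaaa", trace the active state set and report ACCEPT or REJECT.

Answer: ACCEPT

Trace:
S₀ = ε-closure({0}) = {0,1,2}
'd' @ 1: {3,4}
'c' @ 2: {5,6,8}
'a' @ 3: {1,7,8,9}  (accept∈set)
'a' @ 4: {1,7,8,9}  (accept∈set)
'a' @ 5: {1,7,8,9}  (accept∈set)
after full input: {1,7,8,9}  (accept=1 in)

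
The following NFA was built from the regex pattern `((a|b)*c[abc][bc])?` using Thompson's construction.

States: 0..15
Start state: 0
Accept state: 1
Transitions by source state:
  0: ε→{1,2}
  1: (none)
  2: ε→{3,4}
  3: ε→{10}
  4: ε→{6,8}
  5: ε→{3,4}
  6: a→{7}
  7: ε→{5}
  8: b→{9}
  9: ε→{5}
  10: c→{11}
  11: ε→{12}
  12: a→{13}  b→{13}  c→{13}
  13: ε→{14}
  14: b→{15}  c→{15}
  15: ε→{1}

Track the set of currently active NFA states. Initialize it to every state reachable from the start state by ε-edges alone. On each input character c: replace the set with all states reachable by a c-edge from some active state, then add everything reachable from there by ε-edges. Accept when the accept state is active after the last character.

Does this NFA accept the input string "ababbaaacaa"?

Answer: REJECT

Derivation:
start: ε-closure({0}) = {0,1,2,3,4,6,8,10}
'a' @ 1: {3,4,5,6,7,8,10}
'b' @ 2: {3,4,5,6,8,9,10}
'a' @ 3: {3,4,5,6,7,8,10}
'b' @ 4: {3,4,5,6,8,9,10}
'b' @ 5: {3,4,5,6,8,9,10}
'a' @ 6: {3,4,5,6,7,8,10}
'a' @ 7: {3,4,5,6,7,8,10}
'a' @ 8: {3,4,5,6,7,8,10}
'c' @ 9: {11,12}
'a' @ 10: {13,14}
'a' @ 11: {}  — no active states
after full input: {}  (accept=1 not in)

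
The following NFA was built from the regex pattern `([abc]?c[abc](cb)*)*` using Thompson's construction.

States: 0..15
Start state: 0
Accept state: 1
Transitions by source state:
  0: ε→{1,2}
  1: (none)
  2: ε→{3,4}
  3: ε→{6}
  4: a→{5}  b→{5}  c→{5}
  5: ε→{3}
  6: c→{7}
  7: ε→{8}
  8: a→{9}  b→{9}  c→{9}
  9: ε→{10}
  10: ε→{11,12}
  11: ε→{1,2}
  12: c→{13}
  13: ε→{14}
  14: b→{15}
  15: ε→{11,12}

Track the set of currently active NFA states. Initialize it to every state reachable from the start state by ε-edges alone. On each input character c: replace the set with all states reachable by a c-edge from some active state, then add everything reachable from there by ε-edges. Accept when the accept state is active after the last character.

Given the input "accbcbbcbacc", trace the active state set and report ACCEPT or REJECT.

S₀ = ε-closure({0}) = {0,1,2,3,4,6}
'a' @ 1: {3,5,6}
'c' @ 2: {7,8}
'c' @ 3: {1,2,3,4,6,9,10,11,12}  ✓accept
'b' @ 4: {3,5,6}
'c' @ 5: {7,8}
'b' @ 6: {1,2,3,4,6,9,10,11,12}  ✓accept
'b' @ 7: {3,5,6}
'c' @ 8: {7,8}
'b' @ 9: {1,2,3,4,6,9,10,11,12}  ✓accept
'a' @ 10: {3,5,6}
'c' @ 11: {7,8}
'c' @ 12: {1,2,3,4,6,9,10,11,12}  ✓accept
end set {1,2,3,4,6,9,10,11,12} — state 1 in

Answer: ACCEPT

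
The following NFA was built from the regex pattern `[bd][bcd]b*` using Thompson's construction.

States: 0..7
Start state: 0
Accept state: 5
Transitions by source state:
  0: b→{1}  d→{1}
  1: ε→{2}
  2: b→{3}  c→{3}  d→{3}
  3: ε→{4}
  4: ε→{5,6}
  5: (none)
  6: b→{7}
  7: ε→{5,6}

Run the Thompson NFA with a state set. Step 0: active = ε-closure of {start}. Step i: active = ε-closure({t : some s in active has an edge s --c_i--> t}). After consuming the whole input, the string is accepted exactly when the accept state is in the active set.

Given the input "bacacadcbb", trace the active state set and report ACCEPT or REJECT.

S₀ = ε-closure({0}) = {0}
'b' @ 1: {1,2}
'a' @ 2: {}  — dead — no transitions
rest 'cacadcbb' ignored (set empty)
after full input: {}  (accept=5 not in)

Answer: REJECT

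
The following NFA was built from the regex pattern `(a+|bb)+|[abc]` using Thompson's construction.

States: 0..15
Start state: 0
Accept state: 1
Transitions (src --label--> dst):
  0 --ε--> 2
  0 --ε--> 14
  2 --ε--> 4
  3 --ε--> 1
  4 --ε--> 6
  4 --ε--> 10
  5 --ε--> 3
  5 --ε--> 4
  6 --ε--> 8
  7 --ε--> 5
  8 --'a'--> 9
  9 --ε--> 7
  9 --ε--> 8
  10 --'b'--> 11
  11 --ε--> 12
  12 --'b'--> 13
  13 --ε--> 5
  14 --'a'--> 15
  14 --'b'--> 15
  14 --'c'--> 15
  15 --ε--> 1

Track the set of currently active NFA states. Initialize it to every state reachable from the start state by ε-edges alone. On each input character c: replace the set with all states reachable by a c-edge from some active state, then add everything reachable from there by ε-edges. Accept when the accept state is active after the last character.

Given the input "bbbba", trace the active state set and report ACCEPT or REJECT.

initial (ε-close {0}): {0,2,4,6,8,10,14}
'b' @ 1: {1,11,12,15}  [accepting]
'b' @ 2: {1,3,4,5,6,8,10,13}  [accepting]
'b' @ 3: {11,12}
'b' @ 4: {1,3,4,5,6,8,10,13}  [accepting]
'a' @ 5: {1,3,4,5,6,7,8,9,10}  [accepting]
after full input: {1,3,4,5,6,7,8,9,10}  (accept=1 in)

Answer: ACCEPT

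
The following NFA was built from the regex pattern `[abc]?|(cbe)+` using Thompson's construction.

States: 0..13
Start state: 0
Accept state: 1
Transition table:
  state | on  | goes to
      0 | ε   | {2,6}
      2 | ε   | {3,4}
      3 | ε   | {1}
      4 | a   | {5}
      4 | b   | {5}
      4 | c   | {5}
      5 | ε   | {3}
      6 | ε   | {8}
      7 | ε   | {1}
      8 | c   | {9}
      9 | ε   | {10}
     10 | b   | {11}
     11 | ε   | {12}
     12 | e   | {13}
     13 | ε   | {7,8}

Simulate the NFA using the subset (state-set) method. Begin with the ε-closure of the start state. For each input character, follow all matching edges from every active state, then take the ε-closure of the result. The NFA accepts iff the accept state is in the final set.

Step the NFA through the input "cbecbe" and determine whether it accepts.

S₀ = ε-closure({0}) = {0,1,2,3,4,6,8}
'c' @ 1: {1,3,5,9,10}  ✓accept
'b' @ 2: {11,12}
'e' @ 3: {1,7,8,13}  ✓accept
'c' @ 4: {9,10}
'b' @ 5: {11,12}
'e' @ 6: {1,7,8,13}  ✓accept
end set {1,7,8,13} — state 1 in

Answer: ACCEPT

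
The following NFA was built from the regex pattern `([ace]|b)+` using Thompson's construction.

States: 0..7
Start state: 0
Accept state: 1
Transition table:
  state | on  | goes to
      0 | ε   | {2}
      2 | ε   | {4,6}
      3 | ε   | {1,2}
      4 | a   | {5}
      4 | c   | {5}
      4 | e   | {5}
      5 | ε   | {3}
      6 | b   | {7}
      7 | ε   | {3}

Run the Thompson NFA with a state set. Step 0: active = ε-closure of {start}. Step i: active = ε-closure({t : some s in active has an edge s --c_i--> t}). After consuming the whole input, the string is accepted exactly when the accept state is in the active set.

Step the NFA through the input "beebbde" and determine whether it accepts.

Answer: REJECT

Trace:
start: ε-closure({0}) = {0,2,4,6}
'b' @ 1: {1,2,3,4,6,7}  ✓accept
'e' @ 2: {1,2,3,4,5,6}  ✓accept
'e' @ 3: {1,2,3,4,5,6}  ✓accept
'b' @ 4: {1,2,3,4,6,7}  ✓accept
'b' @ 5: {1,2,3,4,6,7}  ✓accept
'd' @ 6: {}  — no active states
rest 'e' ignored (set empty)
end set {} — state 1 not in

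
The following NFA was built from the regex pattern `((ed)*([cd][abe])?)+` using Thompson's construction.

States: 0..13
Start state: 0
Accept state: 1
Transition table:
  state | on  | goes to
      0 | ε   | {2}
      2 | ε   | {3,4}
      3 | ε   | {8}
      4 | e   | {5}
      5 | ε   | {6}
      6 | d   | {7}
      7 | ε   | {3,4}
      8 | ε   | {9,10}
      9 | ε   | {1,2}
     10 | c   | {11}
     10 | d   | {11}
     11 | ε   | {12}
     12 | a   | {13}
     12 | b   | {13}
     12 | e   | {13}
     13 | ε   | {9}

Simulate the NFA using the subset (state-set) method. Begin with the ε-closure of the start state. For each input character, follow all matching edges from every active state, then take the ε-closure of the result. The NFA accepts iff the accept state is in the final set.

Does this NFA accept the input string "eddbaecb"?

Answer: REJECT

Derivation:
S₀ = ε-closure({0}) = {0,1,2,3,4,8,9,10}
'e' @ 1: {5,6}
'd' @ 2: {1,2,3,4,7,8,9,10}  ✓accept
'd' @ 3: {11,12}
'b' @ 4: {1,2,3,4,8,9,10,13}  ✓accept
'a' @ 5: {}  — dead — no transitions
rest 'ecb' ignored (set empty)
after full input: {}  (accept=1 not in)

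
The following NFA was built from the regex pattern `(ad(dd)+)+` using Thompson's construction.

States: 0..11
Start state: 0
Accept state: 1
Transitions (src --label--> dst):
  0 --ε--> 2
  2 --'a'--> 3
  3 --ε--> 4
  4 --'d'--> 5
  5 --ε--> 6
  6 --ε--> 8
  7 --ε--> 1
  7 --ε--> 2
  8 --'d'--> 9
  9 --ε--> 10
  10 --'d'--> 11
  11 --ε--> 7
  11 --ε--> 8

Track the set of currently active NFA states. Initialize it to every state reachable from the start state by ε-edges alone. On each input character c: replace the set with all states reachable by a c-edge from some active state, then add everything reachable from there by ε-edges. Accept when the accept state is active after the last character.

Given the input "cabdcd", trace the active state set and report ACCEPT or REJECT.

Answer: REJECT

Derivation:
S₀ = ε-closure({0}) = {0,2}
'c' @ 1: {}  — no active states
rest 'abdcd' ignored (set empty)
final: {}; accept 1 not in set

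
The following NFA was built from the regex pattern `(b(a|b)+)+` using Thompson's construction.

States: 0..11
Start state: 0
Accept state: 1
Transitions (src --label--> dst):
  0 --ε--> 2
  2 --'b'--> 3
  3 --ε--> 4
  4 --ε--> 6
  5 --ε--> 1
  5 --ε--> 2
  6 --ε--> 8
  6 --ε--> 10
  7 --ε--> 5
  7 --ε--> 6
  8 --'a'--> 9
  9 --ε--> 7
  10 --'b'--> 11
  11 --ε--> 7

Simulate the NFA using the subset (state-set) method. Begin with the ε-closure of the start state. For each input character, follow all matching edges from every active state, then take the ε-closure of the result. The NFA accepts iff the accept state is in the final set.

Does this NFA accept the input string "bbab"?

S₀ = ε-closure({0}) = {0,2}
'b' @ 1: {3,4,6,8,10}
'b' @ 2: {1,2,5,6,7,8,10,11}  ✓accept
'a' @ 3: {1,2,5,6,7,8,9,10}  ✓accept
'b' @ 4: {1,2,3,4,5,6,7,8,10,11}  ✓accept
final: {1,2,3,4,5,6,7,8,10,11}; accept 1 in set

Answer: ACCEPT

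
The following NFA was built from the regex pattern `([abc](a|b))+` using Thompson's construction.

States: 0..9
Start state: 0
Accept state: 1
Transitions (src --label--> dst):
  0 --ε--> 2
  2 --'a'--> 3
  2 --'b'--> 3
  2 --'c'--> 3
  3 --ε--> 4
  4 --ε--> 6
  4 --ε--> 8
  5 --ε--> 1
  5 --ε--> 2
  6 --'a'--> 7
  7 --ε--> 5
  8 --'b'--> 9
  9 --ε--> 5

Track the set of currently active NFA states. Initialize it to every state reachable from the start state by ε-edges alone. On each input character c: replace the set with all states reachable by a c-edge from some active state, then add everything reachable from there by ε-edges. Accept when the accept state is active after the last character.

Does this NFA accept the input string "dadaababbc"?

start: ε-closure({0}) = {0,2}
'd' @ 1: {}  — no active states
rest 'adaababbc' ignored (set empty)
end set {} — state 1 not in

Answer: REJECT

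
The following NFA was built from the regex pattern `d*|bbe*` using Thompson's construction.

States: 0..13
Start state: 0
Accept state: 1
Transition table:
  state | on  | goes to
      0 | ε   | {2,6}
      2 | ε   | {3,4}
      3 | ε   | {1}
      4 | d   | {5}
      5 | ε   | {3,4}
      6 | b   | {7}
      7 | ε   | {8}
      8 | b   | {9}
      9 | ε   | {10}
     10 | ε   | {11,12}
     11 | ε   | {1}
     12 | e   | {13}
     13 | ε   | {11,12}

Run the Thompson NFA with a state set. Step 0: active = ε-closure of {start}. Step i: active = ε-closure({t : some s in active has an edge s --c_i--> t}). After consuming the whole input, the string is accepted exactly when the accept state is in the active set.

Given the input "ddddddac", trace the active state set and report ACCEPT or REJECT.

Answer: REJECT

Derivation:
S₀ = ε-closure({0}) = {0,1,2,3,4,6}
'd' @ 1: {1,3,4,5}  [accepting]
'd' @ 2: {1,3,4,5}  [accepting]
'd' @ 3: {1,3,4,5}  [accepting]
'd' @ 4: {1,3,4,5}  [accepting]
'd' @ 5: {1,3,4,5}  [accepting]
'd' @ 6: {1,3,4,5}  [accepting]
'a' @ 7: {}  — dead — no transitions
rest 'c' ignored (set empty)
final: {}; accept 1 not in set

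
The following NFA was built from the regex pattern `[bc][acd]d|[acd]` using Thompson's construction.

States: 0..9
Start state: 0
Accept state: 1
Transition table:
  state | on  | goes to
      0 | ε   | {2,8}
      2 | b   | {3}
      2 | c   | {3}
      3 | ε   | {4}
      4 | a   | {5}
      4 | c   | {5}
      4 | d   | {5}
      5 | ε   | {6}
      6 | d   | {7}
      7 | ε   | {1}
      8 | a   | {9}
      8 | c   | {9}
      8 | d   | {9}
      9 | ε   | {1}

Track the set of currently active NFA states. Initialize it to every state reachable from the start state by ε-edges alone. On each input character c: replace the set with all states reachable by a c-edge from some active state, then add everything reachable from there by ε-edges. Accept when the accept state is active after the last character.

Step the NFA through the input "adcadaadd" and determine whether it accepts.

start: ε-closure({0}) = {0,2,8}
'a' @ 1: {1,9}  ✓accept
'd' @ 2: {}  — dead — no transitions
rest 'cadaadd' ignored (set empty)
after full input: {}  (accept=1 not in)

Answer: REJECT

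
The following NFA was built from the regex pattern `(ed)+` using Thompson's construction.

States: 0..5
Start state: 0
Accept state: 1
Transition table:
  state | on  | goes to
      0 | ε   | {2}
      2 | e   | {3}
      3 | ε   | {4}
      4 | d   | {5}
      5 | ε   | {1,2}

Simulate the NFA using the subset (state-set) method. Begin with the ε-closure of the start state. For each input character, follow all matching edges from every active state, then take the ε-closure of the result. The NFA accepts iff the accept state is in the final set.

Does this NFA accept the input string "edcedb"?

Answer: REJECT

Steps:
start: ε-closure({0}) = {0,2}
'e' @ 1: {3,4}
'd' @ 2: {1,2,5}  [accepting]
'c' @ 3: {}  — no active states
rest 'edb' ignored (set empty)
end set {} — state 1 not in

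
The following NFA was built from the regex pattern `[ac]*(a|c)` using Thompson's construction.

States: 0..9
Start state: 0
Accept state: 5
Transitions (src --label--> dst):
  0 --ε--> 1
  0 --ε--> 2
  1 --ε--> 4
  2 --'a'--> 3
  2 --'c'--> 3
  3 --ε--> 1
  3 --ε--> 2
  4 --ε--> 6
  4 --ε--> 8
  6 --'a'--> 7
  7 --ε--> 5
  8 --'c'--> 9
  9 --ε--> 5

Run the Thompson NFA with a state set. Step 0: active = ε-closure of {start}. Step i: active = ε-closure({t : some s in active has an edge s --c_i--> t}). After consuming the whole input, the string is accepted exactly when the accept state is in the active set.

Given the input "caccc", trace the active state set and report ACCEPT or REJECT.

Answer: ACCEPT

Derivation:
S₀ = ε-closure({0}) = {0,1,2,4,6,8}
'c' @ 1: {1,2,3,4,5,6,8,9}  [accepting]
'a' @ 2: {1,2,3,4,5,6,7,8}  [accepting]
'c' @ 3: {1,2,3,4,5,6,8,9}  [accepting]
'c' @ 4: {1,2,3,4,5,6,8,9}  [accepting]
'c' @ 5: {1,2,3,4,5,6,8,9}  [accepting]
final: {1,2,3,4,5,6,8,9}; accept 5 in set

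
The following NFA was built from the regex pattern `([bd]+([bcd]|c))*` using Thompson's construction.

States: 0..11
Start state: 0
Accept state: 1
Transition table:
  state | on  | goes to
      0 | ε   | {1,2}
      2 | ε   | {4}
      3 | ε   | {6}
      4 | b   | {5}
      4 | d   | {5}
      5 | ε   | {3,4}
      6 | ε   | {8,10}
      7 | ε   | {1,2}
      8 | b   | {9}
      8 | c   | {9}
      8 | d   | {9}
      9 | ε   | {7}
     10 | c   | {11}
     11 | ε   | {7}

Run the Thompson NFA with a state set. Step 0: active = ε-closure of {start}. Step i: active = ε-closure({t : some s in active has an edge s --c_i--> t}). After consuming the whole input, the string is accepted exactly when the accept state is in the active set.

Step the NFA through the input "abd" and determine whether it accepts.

start: ε-closure({0}) = {0,1,2,4}
'a' @ 1: {}  — no active states
rest 'bd' ignored (set empty)
final: {}; accept 1 not in set

Answer: REJECT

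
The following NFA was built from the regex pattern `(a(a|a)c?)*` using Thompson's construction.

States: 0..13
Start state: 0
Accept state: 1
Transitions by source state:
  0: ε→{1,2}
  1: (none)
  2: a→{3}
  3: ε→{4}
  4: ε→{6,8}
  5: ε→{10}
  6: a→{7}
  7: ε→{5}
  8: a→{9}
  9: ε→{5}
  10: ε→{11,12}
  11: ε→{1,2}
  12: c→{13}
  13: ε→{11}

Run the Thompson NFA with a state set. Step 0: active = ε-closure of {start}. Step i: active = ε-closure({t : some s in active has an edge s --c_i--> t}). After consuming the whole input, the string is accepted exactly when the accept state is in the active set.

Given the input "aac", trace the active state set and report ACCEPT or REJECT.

Answer: ACCEPT

Steps:
S₀ = ε-closure({0}) = {0,1,2}
'a' @ 1: {3,4,6,8}
'a' @ 2: {1,2,5,7,9,10,11,12}  [accepting]
'c' @ 3: {1,2,11,13}  [accepting]
after full input: {1,2,11,13}  (accept=1 in)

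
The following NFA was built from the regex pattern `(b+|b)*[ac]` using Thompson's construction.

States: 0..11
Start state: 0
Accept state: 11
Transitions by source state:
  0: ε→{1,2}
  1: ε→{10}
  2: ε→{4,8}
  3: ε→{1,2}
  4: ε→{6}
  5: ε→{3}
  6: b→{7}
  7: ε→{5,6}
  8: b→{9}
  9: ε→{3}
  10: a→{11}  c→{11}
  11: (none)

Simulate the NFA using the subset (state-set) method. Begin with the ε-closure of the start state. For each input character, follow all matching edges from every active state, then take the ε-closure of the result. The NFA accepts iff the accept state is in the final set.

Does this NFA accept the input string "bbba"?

Answer: ACCEPT

Derivation:
start: ε-closure({0}) = {0,1,2,4,6,8,10}
'b' @ 1: {1,2,3,4,5,6,7,8,9,10}
'b' @ 2: {1,2,3,4,5,6,7,8,9,10}
'b' @ 3: {1,2,3,4,5,6,7,8,9,10}
'a' @ 4: {11}  (accept∈set)
final: {11}; accept 11 in set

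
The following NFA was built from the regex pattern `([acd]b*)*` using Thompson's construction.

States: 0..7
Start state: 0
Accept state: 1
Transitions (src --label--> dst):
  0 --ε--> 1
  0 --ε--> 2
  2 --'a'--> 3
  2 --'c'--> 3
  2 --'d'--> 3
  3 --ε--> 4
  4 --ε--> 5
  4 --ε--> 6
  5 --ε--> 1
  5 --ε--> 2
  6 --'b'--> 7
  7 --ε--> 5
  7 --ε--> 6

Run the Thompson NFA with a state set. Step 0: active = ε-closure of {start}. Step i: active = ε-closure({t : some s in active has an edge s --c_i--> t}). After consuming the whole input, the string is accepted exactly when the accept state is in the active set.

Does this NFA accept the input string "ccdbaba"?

Answer: ACCEPT

Trace:
S₀ = ε-closure({0}) = {0,1,2}
'c' @ 1: {1,2,3,4,5,6}  ✓accept
'c' @ 2: {1,2,3,4,5,6}  ✓accept
'd' @ 3: {1,2,3,4,5,6}  ✓accept
'b' @ 4: {1,2,5,6,7}  ✓accept
'a' @ 5: {1,2,3,4,5,6}  ✓accept
'b' @ 6: {1,2,5,6,7}  ✓accept
'a' @ 7: {1,2,3,4,5,6}  ✓accept
end set {1,2,3,4,5,6} — state 1 in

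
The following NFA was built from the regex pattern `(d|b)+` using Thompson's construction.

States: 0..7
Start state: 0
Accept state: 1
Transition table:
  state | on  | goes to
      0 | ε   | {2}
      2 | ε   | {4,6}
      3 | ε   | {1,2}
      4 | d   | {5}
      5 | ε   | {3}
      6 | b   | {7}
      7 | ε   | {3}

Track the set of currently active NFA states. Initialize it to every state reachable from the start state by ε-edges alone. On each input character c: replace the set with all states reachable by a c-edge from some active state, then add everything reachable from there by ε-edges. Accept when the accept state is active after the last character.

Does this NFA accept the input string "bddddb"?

Answer: ACCEPT

Steps:
initial (ε-close {0}): {0,2,4,6}
'b' @ 1: {1,2,3,4,6,7}  ✓accept
'd' @ 2: {1,2,3,4,5,6}  ✓accept
'd' @ 3: {1,2,3,4,5,6}  ✓accept
'd' @ 4: {1,2,3,4,5,6}  ✓accept
'd' @ 5: {1,2,3,4,5,6}  ✓accept
'b' @ 6: {1,2,3,4,6,7}  ✓accept
end set {1,2,3,4,6,7} — state 1 in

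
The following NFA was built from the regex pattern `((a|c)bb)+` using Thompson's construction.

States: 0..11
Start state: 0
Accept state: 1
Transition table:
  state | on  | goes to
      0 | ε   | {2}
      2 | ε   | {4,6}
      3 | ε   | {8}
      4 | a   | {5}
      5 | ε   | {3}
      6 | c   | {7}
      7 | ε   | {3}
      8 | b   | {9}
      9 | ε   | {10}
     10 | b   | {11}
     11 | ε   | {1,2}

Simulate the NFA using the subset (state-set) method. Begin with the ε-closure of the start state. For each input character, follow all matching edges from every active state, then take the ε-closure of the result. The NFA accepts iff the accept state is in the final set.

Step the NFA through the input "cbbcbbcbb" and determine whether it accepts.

S₀ = ε-closure({0}) = {0,2,4,6}
'c' @ 1: {3,7,8}
'b' @ 2: {9,10}
'b' @ 3: {1,2,4,6,11}  [accepting]
'c' @ 4: {3,7,8}
'b' @ 5: {9,10}
'b' @ 6: {1,2,4,6,11}  [accepting]
'c' @ 7: {3,7,8}
'b' @ 8: {9,10}
'b' @ 9: {1,2,4,6,11}  [accepting]
final: {1,2,4,6,11}; accept 1 in set

Answer: ACCEPT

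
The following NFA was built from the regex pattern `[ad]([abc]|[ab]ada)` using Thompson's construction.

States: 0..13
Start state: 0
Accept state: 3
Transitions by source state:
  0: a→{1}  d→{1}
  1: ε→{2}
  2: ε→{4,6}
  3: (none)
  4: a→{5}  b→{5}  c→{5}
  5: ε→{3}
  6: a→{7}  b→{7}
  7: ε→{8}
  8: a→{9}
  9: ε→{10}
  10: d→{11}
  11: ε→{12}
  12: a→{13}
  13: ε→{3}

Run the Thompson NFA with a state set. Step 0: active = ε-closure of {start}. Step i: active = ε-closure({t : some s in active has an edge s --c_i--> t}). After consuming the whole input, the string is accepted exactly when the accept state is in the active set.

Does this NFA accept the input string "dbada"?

Answer: ACCEPT

Derivation:
start: ε-closure({0}) = {0}
'd' @ 1: {1,2,4,6}
'b' @ 2: {3,5,7,8}  [accepting]
'a' @ 3: {9,10}
'd' @ 4: {11,12}
'a' @ 5: {3,13}  [accepting]
end set {3,13} — state 3 in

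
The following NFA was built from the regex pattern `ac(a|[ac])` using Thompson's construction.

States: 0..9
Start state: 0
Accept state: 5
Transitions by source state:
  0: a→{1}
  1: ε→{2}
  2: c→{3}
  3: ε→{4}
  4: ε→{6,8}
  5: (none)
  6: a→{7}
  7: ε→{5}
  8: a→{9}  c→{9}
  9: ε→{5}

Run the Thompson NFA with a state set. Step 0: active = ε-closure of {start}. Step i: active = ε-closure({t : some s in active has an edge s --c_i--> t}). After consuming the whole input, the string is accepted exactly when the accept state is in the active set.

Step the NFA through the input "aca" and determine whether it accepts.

Answer: ACCEPT

Steps:
start: ε-closure({0}) = {0}
'a' @ 1: {1,2}
'c' @ 2: {3,4,6,8}
'a' @ 3: {5,7,9}  ✓accept
after full input: {5,7,9}  (accept=5 in)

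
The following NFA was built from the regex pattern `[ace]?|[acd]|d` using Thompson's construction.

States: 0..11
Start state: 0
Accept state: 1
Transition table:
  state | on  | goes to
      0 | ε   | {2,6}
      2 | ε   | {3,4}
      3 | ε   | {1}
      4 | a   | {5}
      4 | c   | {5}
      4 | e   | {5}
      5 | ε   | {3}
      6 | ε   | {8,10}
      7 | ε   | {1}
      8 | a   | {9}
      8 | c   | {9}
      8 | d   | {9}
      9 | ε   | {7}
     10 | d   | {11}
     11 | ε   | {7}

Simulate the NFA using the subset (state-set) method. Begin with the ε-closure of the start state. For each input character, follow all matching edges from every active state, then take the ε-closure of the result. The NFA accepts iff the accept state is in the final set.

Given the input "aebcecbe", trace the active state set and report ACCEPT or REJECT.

Answer: REJECT

Derivation:
initial (ε-close {0}): {0,1,2,3,4,6,8,10}
'a' @ 1: {1,3,5,7,9}  ✓accept
'e' @ 2: {}  — dead — no transitions
rest 'bcecbe' ignored (set empty)
final: {}; accept 1 not in set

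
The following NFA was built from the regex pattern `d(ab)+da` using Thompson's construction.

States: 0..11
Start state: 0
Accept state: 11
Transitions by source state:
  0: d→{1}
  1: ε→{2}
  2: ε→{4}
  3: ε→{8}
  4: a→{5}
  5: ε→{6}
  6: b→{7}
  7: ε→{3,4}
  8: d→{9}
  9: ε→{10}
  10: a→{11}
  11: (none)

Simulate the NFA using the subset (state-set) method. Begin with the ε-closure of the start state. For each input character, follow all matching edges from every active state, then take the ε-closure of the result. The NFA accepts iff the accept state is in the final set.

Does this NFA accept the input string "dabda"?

Answer: ACCEPT

Trace:
S₀ = ε-closure({0}) = {0}
'd' @ 1: {1,2,4}
'a' @ 2: {5,6}
'b' @ 3: {3,4,7,8}
'd' @ 4: {9,10}
'a' @ 5: {11}  (accept∈set)
end set {11} — state 11 in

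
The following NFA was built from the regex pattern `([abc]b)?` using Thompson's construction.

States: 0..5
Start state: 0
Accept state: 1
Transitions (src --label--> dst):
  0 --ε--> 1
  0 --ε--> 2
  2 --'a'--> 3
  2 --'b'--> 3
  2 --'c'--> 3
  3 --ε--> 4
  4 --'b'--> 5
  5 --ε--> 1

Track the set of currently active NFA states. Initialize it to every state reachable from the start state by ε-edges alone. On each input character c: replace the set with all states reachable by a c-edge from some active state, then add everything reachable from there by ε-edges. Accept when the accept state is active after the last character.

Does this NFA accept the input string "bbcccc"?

Answer: REJECT

Trace:
S₀ = ε-closure({0}) = {0,1,2}
'b' @ 1: {3,4}
'b' @ 2: {1,5}  [accepting]
'c' @ 3: {}  — no active states
rest 'ccc' ignored (set empty)
end set {} — state 1 not in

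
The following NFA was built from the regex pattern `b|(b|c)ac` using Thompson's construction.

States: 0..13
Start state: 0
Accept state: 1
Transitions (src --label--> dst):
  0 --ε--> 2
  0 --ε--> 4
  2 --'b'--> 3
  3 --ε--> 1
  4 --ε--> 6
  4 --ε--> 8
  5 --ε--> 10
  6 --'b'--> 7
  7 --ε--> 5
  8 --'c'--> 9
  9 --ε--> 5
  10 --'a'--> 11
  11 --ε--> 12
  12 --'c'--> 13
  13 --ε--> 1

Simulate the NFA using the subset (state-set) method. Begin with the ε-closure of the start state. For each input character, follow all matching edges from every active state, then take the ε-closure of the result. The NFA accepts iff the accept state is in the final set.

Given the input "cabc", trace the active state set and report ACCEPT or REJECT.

Answer: REJECT

Trace:
start: ε-closure({0}) = {0,2,4,6,8}
'c' @ 1: {5,9,10}
'a' @ 2: {11,12}
'b' @ 3: {}  — no active states
rest 'c' ignored (set empty)
end set {} — state 1 not in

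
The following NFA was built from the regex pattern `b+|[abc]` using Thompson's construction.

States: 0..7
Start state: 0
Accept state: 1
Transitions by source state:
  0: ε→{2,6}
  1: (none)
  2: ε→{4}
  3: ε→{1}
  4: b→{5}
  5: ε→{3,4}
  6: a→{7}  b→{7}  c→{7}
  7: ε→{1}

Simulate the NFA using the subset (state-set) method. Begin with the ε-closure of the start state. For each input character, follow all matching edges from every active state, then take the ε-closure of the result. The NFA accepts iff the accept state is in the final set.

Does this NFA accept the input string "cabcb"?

start: ε-closure({0}) = {0,2,4,6}
'c' @ 1: {1,7}  ✓accept
'a' @ 2: {}  — state set empty
rest 'bcb' ignored (set empty)
end set {} — state 1 not in

Answer: REJECT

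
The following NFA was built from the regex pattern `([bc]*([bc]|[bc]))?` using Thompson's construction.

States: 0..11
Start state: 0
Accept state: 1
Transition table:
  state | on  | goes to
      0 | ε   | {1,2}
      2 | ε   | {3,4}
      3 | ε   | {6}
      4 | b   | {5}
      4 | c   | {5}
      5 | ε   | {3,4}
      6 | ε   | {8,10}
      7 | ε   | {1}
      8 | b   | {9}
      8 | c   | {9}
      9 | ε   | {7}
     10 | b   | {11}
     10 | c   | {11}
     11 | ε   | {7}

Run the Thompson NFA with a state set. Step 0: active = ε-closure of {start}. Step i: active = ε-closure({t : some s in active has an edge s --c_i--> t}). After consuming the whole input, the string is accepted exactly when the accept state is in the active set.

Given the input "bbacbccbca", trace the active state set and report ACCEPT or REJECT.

Answer: REJECT

Trace:
initial (ε-close {0}): {0,1,2,3,4,6,8,10}
'b' @ 1: {1,3,4,5,6,7,8,9,10,11}  ✓accept
'b' @ 2: {1,3,4,5,6,7,8,9,10,11}  ✓accept
'a' @ 3: {}  — no active states
rest 'cbccbca' ignored (set empty)
end set {} — state 1 not in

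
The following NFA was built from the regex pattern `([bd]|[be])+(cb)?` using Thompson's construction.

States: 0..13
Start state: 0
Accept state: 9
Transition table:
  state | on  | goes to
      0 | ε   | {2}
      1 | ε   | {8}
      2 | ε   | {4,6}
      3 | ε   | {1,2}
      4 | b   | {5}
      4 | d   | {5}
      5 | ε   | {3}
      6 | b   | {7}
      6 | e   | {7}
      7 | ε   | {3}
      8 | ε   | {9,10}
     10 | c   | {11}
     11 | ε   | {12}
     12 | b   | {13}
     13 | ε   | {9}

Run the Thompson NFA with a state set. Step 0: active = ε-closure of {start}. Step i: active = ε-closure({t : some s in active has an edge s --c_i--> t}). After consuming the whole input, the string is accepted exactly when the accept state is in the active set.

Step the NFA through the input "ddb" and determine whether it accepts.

Answer: ACCEPT

Derivation:
S₀ = ε-closure({0}) = {0,2,4,6}
'd' @ 1: {1,2,3,4,5,6,8,9,10}  (accept∈set)
'd' @ 2: {1,2,3,4,5,6,8,9,10}  (accept∈set)
'b' @ 3: {1,2,3,4,5,6,7,8,9,10}  (accept∈set)
after full input: {1,2,3,4,5,6,7,8,9,10}  (accept=9 in)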